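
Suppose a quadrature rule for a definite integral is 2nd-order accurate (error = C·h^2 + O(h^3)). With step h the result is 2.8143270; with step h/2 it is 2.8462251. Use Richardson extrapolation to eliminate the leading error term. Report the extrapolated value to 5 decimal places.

Extrapolated value = (4·A(h/2) − A(h)) / (4 − 1)
= (4·2.8462251 − 2.8143270) / 3
= 8.5705734 / 3 = 2.8568578

2.85686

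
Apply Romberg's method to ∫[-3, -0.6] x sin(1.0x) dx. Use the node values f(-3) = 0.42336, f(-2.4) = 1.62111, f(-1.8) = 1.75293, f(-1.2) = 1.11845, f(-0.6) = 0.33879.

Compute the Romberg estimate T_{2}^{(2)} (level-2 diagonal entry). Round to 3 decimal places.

3.041

T_{0}^{(0)} (trapezoid, 1 panel, h=2.4000): 0.91458
T_{1}^{(0)} (trapezoid, 2 panels, h=1.2000): 2.56081
T_{2}^{(0)} (trapezoid, 4 panels, h=0.6000): 2.92414
T_{1}^{(1)} = 2.56081 + (2.56081 − 0.91458)/3 = 3.10955
T_{2}^{(1)} = 2.92414 + (2.92414 − 2.56081)/3 = 3.04525
T_{2}^{(2)} = 3.04525 + (3.04525 − 3.10955)/15 = 3.04096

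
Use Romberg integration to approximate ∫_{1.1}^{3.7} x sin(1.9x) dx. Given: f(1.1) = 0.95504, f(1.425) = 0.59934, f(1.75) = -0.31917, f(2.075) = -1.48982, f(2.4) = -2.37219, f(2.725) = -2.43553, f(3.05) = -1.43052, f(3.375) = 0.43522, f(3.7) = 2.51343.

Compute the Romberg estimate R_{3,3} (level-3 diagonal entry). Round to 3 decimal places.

R_{0,0} (trapezoid, 1 panel, h=2.6000): 4.50901
R_{1,0} (trapezoid, 2 panels, h=1.3000): -0.82934
R_{2,0} (trapezoid, 4 panels, h=0.6500): -1.55197
R_{3,0} (trapezoid, 8 panels, h=0.3250): -1.71549
R_{1,1} = -0.82934 + (-0.82934 − 4.50901)/3 = -2.60879
R_{2,1} = -1.55197 + (-1.55197 − (-0.82934))/3 = -1.79285
R_{3,1} = -1.71549 + (-1.71549 − (-1.55197))/3 = -1.77000
R_{2,2} = -1.79285 + (-1.79285 − (-2.60879))/15 = -1.73845
R_{3,2} = -1.77000 + (-1.77000 − (-1.79285))/15 = -1.76848
R_{3,3} = -1.76848 + (-1.76848 − (-1.73845))/63 = -1.76896

-1.769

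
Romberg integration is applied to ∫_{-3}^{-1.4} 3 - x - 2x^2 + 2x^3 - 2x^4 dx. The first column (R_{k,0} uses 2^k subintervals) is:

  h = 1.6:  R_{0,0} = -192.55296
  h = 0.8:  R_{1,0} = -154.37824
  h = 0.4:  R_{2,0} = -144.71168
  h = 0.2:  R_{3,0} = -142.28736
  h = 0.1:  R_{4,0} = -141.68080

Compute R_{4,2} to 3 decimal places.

-141.479

R_{3,1} = (4·(-142.28736) − (-144.71168)) / 3 = -141.47925
R_{4,1} = -141.68080 + (-141.68080 − (-142.28736))/3 = -141.47861
R_{4,2} = -141.47861 + (-141.47861 − (-141.47925))/15 = -141.47857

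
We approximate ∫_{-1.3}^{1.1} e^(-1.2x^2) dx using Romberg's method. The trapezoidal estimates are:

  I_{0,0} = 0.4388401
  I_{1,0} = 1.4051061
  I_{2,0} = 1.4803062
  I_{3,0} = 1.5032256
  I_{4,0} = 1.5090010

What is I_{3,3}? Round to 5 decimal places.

Richardson extrapolation on the trapezoidal column (denominator 4−1=3):
I_{1,1} = (4·1.4051061 − 0.4388401) / 3 = 1.7271948
I_{2,1} = (4·1.4803062 − 1.4051061) / 3 = 1.5053729
I_{3,1} = (4·1.5032256 − 1.4803062) / 3 = 1.5108654
I_{2,2} = (16·1.5053729 − 1.7271948) / 15 = 1.4905848
I_{3,2} = 1.5108654 + (1.5108654 − 1.5053729)/15 = 1.5112316
I_{3,3} = 1.5112316 + (1.5112316 − 1.4905848)/63 = 1.5115593

1.51156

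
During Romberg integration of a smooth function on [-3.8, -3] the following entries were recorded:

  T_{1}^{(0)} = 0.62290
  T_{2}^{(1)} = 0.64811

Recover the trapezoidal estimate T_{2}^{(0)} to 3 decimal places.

0.642

From T_{2}^{(1)} = (4·T_{2}^{(0)} − T_{1}^{(0)})/3, solve for T_{2}^{(0)}:
4·T_{2}^{(0)} = 3·0.64811 + 0.62290 = 2.56723
T_{2}^{(0)} = 0.64181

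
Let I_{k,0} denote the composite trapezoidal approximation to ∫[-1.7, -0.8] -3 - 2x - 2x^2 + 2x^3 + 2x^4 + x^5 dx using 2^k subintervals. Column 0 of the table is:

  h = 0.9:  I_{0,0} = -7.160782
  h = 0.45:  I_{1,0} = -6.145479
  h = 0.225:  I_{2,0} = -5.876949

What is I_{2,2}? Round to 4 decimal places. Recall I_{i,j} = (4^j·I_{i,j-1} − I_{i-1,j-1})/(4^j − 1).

I_{1,1} = (4·(-6.145479) − (-7.160782)) / 3 = -5.807045
I_{2,1} = (4·(-5.876949) − (-6.145479)) / 3 = -5.787439
I_{2,2} = (16·(-5.787439) − (-5.807045)) / 15 = -5.786132
(Column j=1 coincides with Simpson's rule on the same nodes.)

-5.7861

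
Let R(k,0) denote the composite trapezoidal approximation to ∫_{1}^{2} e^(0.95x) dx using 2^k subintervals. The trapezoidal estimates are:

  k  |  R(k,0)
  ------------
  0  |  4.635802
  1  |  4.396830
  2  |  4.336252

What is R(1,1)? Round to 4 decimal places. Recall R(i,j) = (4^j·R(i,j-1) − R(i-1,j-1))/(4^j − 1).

R(1,1) = 4.396830 + (4.396830 − 4.635802)/3 = 4.317173

4.3172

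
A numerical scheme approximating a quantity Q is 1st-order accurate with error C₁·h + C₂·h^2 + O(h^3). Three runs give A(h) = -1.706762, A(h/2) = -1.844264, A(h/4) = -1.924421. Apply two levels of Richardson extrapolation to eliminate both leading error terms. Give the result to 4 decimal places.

First eliminate the h term (factor 2^1 = 2):
  B₁ = (2·(-1.844264) − (-1.706762))/1 = -1.981766
  B₂ = (2·(-1.924421) − (-1.844264))/1 = -2.004578
Then eliminate the h^2 term (factor 2^2 = 4):
  (4·(-2.004578) − (-1.981766))/3 = -2.012182

-2.0122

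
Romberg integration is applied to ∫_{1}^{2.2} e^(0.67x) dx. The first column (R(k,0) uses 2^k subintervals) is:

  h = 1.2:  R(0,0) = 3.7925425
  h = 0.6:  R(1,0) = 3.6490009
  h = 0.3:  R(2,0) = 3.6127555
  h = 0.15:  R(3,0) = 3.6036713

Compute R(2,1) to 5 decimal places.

R(2,1) = (4·3.6127555 − 3.6490009) / 3 = 3.6006737
(Column j=1 coincides with Simpson's rule on the same nodes.)

3.60067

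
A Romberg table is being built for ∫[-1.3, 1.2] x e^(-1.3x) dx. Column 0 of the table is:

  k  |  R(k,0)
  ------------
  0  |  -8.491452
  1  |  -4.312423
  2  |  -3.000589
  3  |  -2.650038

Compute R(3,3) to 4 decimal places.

-2.5310

R(1,1) = -4.312423 + (-4.312423 − (-8.491452))/3 = -2.919413
R(2,1) = -3.000589 + (-3.000589 − (-4.312423))/3 = -2.563311
R(3,1) = -2.650038 + (-2.650038 − (-3.000589))/3 = -2.533188
R(2,2) = (16·(-2.563311) − (-2.919413)) / 15 = -2.539571
R(3,2) = (16·(-2.533188) − (-2.563311)) / 15 = -2.531180
R(3,3) = (64·(-2.531180) − (-2.539571)) / 63 = -2.531047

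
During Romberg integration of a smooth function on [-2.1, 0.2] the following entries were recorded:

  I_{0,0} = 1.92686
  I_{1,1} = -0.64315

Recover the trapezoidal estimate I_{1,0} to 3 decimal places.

-0.001

From I_{1,1} = (4·I_{1,0} − I_{0,0})/3, solve for I_{1,0}:
4·I_{1,0} = 3·(-0.64315) + 1.92686 = -0.00259
I_{1,0} = -0.00065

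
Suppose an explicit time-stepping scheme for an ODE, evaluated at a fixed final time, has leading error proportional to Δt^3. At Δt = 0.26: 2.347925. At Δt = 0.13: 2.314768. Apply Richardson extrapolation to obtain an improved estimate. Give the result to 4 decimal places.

2.3100

The leading error scales as Δt^3; refining by a factor of 2 reduces it by 2^3 = 8.
Extrapolated value = (8·A(Δt/2) − A(Δt)) / (8 − 1)
= (8·2.314768 − 2.347925) / 7
= 16.170219 / 7 = 2.310031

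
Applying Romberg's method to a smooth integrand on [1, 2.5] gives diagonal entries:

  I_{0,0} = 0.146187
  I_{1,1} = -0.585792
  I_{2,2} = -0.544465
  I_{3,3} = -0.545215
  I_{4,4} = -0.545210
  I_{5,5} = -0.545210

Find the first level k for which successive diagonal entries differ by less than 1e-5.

|I_{1,1} − I_{0,0}| = 0.731979 ≥ 1e-5
|I_{2,2} − I_{1,1}| = 0.041327 ≥ 1e-5
|I_{3,3} − I_{2,2}| = 0.000750 ≥ 1e-5
|I_{4,4} − I_{3,3}| = 0.000005 < 1e-5

k = 4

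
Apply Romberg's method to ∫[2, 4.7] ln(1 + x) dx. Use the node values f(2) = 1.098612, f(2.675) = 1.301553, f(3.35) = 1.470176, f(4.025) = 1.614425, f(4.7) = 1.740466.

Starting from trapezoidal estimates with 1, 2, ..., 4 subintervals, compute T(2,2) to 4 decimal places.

T(0,0) (trapezoid, 1 panel, h=2.7000): 3.832755
T(1,0) (trapezoid, 2 panels, h=1.3500): 3.901115
T(2,0) (trapezoid, 4 panels, h=0.6750): 3.918843
T(1,1) = 3.901115 + (3.901115 − 3.832755)/3 = 3.923902
T(2,1) = 3.918843 + (3.918843 − 3.901115)/3 = 3.924752
T(2,2) = 3.924752 + (3.924752 − 3.923902)/15 = 3.924809

3.9248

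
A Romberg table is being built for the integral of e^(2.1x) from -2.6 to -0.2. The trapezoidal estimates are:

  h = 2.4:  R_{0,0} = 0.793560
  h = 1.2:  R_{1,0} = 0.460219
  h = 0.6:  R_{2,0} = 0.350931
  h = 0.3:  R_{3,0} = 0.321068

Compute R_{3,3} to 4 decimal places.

0.3109

Richardson extrapolation on the trapezoidal column (denominator 4−1=3):
R_{1,1} = 0.460219 + (0.460219 − 0.793560)/3 = 0.349105
R_{2,1} = (4·0.350931 − 0.460219) / 3 = 0.314502
R_{3,1} = (4·0.321068 − 0.350931) / 3 = 0.311114
R_{2,2} = 0.314502 + (0.314502 − 0.349105)/15 = 0.312195
R_{3,2} = (16·0.311114 − 0.314502) / 15 = 0.310888
R_{3,3} = 0.310888 + (0.310888 − 0.312195)/63 = 0.310867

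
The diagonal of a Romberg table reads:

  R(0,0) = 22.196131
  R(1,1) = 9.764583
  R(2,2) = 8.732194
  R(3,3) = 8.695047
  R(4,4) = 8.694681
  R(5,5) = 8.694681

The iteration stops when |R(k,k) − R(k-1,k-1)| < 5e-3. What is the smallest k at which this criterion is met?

|R(1,1) − R(0,0)| = 12.431548 ≥ 5e-3
|R(2,2) − R(1,1)| = 1.032389 ≥ 5e-3
|R(3,3) − R(2,2)| = 0.037147 ≥ 5e-3
|R(4,4) − R(3,3)| = 0.000366 < 5e-3

k = 4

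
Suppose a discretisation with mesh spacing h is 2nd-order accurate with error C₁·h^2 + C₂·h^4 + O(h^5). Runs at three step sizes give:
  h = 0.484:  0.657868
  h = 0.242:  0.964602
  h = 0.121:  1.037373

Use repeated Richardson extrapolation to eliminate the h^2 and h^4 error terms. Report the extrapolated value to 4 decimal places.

1.0613

First eliminate the h^2 term (factor 2^2 = 4):
  B₁ = (4·0.964602 − 0.657868)/3 = 1.066847
  B₂ = (4·1.037373 − 0.964602)/3 = 1.061630
Then eliminate the h^4 term (factor 2^4 = 16):
  (16·1.061630 − 1.066847)/15 = 1.061282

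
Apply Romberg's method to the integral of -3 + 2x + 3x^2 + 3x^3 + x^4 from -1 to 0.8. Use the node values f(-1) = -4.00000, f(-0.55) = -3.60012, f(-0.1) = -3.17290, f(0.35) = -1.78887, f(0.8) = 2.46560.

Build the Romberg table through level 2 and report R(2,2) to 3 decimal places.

-4.425

R(0,0) (trapezoid, 1 panel, h=1.8000): -1.38096
R(1,0) (trapezoid, 2 panels, h=0.9000): -3.54609
R(2,0) (trapezoid, 4 panels, h=0.4500): -4.19809
R(1,1) = -3.54609 + (-3.54609 − (-1.38096))/3 = -4.26780
R(2,1) = -4.19809 + (-4.19809 − (-3.54609))/3 = -4.41542
R(2,2) = -4.41542 + (-4.41542 − (-4.26780))/15 = -4.42526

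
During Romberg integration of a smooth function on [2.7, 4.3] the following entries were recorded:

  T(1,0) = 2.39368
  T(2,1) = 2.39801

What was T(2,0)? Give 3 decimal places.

2.397

From T(2,1) = (4·T(2,0) − T(1,0))/3, solve for T(2,0):
4·T(2,0) = 3·2.39801 + 2.39368 = 9.58771
T(2,0) = 2.39693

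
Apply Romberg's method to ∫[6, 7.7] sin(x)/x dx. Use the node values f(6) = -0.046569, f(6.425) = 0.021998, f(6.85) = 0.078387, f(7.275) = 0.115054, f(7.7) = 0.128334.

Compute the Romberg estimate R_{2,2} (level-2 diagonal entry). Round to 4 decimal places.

R_{0,0} (trapezoid, 1 panel, h=1.7000): 0.069500
R_{1,0} (trapezoid, 2 panels, h=0.8500): 0.101379
R_{2,0} (trapezoid, 4 panels, h=0.4250): 0.108937
R_{1,1} = 0.101379 + (0.101379 − 0.069500)/3 = 0.112005
R_{2,1} = 0.108937 + (0.108937 − 0.101379)/3 = 0.111456
R_{2,2} = 0.111456 + (0.111456 − 0.112005)/15 = 0.111419

0.1114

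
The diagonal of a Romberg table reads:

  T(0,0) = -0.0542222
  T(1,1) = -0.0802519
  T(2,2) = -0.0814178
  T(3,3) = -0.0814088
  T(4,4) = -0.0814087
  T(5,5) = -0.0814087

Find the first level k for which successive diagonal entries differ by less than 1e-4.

k = 3

|T(1,1) − T(0,0)| = 0.0260297 ≥ 1e-4
|T(2,2) − T(1,1)| = 0.0011659 ≥ 1e-4
|T(3,3) − T(2,2)| = 0.0000090 < 1e-4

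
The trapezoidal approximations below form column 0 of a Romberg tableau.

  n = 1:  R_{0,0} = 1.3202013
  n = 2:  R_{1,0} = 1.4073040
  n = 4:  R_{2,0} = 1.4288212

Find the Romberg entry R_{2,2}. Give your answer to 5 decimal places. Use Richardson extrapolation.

R_{1,1} = 1.4073040 + (1.4073040 − 1.3202013)/3 = 1.4363382
R_{2,1} = 1.4288212 + (1.4288212 − 1.4073040)/3 = 1.4359936
R_{2,2} = (16·1.4359936 − 1.4363382) / 15 = 1.4359706

1.43597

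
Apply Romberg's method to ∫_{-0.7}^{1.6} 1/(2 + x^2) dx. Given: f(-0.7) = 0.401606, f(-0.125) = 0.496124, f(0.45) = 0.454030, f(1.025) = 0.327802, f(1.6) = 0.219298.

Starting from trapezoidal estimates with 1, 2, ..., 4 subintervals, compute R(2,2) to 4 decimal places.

R(0,0) (trapezoid, 1 panel, h=2.3000): 0.714040
R(1,0) (trapezoid, 2 panels, h=1.1500): 0.879154
R(2,0) (trapezoid, 4 panels, h=0.5750): 0.913335
R(1,1) = 0.879154 + (0.879154 − 0.714040)/3 = 0.934192
R(2,1) = 0.913335 + (0.913335 − 0.879154)/3 = 0.924729
R(2,2) = 0.924729 + (0.924729 − 0.934192)/15 = 0.924098

0.9241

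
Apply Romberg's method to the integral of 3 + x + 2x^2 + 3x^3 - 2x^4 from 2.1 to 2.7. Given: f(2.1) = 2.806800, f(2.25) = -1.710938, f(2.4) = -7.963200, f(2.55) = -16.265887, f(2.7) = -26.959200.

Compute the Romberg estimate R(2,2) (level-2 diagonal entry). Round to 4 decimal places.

-5.5992

R(0,0) (trapezoid, 1 panel, h=0.6000): -7.245720
R(1,0) (trapezoid, 2 panels, h=0.3000): -6.011820
R(2,0) (trapezoid, 4 panels, h=0.1500): -5.702434
R(1,1) = -6.011820 + (-6.011820 − (-7.245720))/3 = -5.600520
R(2,1) = -5.702434 + (-5.702434 − (-6.011820))/3 = -5.599305
R(2,2) = -5.599305 + (-5.599305 − (-5.600520))/15 = -5.599224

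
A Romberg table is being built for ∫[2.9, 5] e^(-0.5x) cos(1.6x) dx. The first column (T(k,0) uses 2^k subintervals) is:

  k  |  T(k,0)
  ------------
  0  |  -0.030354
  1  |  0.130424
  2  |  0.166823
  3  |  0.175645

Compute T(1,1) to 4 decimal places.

T(1,1) = (4·0.130424 − (-0.030354)) / 3 = 0.184017

0.1840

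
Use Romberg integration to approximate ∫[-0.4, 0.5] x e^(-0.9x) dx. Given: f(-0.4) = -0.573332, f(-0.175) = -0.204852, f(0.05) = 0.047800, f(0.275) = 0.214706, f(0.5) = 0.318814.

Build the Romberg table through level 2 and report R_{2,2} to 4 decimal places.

-0.0089

R_{0,0} (trapezoid, 1 panel, h=0.9000): -0.114533
R_{1,0} (trapezoid, 2 panels, h=0.4500): -0.035757
R_{2,0} (trapezoid, 4 panels, h=0.2250): -0.015661
R_{1,1} = -0.035757 + (-0.035757 − (-0.114533))/3 = -0.009498
R_{2,1} = -0.015661 + (-0.015661 − (-0.035757))/3 = -0.008962
R_{2,2} = -0.008962 + (-0.008962 − (-0.009498))/15 = -0.008926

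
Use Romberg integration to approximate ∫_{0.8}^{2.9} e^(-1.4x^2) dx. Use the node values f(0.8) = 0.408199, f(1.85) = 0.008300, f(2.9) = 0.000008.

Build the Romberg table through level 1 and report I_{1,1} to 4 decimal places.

0.1545

I_{0,0} (trapezoid, 1 panel, h=2.1000): 0.428617
I_{1,0} (trapezoid, 2 panels, h=1.0500): 0.223024
I_{1,1} = 0.223024 + (0.223024 − 0.428617)/3 = 0.154493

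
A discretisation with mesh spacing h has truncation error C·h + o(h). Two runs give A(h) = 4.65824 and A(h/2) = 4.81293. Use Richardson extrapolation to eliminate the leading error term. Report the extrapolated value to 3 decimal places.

4.968

Extrapolated value = (2·A(h/2) − A(h)) / (2 − 1)
= (2·4.81293 − 4.65824) / 1
= 4.96762 / 1 = 4.96762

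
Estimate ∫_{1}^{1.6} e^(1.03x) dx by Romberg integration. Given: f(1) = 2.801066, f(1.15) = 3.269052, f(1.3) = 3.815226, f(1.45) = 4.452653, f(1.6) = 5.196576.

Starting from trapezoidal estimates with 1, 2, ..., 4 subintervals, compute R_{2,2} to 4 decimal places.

2.3257

R_{0,0} (trapezoid, 1 panel, h=0.6000): 2.399293
R_{1,0} (trapezoid, 2 panels, h=0.3000): 2.344214
R_{2,0} (trapezoid, 4 panels, h=0.1500): 2.330363
R_{1,1} = 2.344214 + (2.344214 − 2.399293)/3 = 2.325854
R_{2,1} = 2.330363 + (2.330363 − 2.344214)/3 = 2.325746
R_{2,2} = 2.325746 + (2.325746 − 2.325854)/15 = 2.325739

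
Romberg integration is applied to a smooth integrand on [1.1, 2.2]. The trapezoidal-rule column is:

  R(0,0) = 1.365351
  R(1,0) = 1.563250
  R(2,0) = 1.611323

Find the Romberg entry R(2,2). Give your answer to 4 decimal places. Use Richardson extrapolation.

1.6272

Richardson extrapolation on the trapezoidal column (denominator 4−1=3):
R(1,1) = 1.563250 + (1.563250 − 1.365351)/3 = 1.629216
R(2,1) = 1.611323 + (1.611323 − 1.563250)/3 = 1.627347
R(2,2) = 1.627347 + (1.627347 − 1.629216)/15 = 1.627222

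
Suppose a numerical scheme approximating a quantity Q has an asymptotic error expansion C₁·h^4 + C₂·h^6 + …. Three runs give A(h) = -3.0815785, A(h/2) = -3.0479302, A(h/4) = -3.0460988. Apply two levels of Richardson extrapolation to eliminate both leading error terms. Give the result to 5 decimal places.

-3.04598

First eliminate the h^4 term (factor 2^4 = 16):
  B₁ = (16·(-3.0479302) − (-3.0815785))/15 = -3.0456870
  B₂ = (16·(-3.0460988) − (-3.0479302))/15 = -3.0459767
Then eliminate the h^6 term (factor 2^6 = 64):
  (64·(-3.0459767) − (-3.0456870))/63 = -3.0459813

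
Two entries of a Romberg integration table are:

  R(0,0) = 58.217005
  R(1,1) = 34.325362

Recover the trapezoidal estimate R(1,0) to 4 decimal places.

40.2983

From R(1,1) = (4·R(1,0) − R(0,0))/3, solve for R(1,0):
4·R(1,0) = 3·34.325362 + 58.217005 = 161.193091
R(1,0) = 40.298273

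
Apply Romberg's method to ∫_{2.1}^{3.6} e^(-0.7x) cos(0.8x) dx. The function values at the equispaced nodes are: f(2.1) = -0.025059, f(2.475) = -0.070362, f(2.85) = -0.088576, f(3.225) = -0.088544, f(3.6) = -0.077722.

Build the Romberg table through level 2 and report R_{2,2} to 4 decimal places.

-0.1145

R_{0,0} (trapezoid, 1 panel, h=1.5000): -0.077086
R_{1,0} (trapezoid, 2 panels, h=0.7500): -0.104975
R_{2,0} (trapezoid, 4 panels, h=0.3750): -0.112077
R_{1,1} = -0.104975 + (-0.104975 − (-0.077086))/3 = -0.114271
R_{2,1} = -0.112077 + (-0.112077 − (-0.104975))/3 = -0.114444
R_{2,2} = -0.114444 + (-0.114444 − (-0.114271))/15 = -0.114456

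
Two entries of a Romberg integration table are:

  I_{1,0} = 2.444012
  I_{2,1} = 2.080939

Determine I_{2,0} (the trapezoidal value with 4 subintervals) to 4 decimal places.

2.1717

From I_{2,1} = (4·I_{2,0} − I_{1,0})/3, solve for I_{2,0}:
4·I_{2,0} = 3·2.080939 + 2.444012 = 8.686829
I_{2,0} = 2.171707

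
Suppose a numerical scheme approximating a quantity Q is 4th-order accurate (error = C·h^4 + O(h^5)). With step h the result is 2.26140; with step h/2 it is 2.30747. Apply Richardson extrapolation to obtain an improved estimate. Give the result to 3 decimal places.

The leading error scales as h^4; refining by a factor of 2 reduces it by 2^4 = 16.
Extrapolated value = (16·A(h/2) − A(h)) / (16 − 1)
= (16·2.30747 − 2.26140) / 15
= 34.65812 / 15 = 2.31054

2.311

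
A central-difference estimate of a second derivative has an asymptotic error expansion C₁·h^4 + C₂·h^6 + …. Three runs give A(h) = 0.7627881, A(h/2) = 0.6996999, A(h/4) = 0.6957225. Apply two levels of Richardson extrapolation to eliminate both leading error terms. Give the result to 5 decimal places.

0.69546

First eliminate the h^4 term (factor 2^4 = 16):
  B₁ = (16·0.6996999 − 0.7627881)/15 = 0.6954940
  B₂ = (16·0.6957225 − 0.6996999)/15 = 0.6954573
Then eliminate the h^6 term (factor 2^6 = 64):
  (64·0.6954573 − 0.6954940)/63 = 0.6954567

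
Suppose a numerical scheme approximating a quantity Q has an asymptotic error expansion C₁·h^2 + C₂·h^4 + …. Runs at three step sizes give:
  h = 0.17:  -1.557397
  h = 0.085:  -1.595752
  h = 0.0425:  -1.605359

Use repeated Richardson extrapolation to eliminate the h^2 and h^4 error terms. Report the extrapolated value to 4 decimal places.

-1.6086

First eliminate the h^2 term (factor 2^2 = 4):
  B₁ = (4·(-1.595752) − (-1.557397))/3 = -1.608537
  B₂ = (4·(-1.605359) − (-1.595752))/3 = -1.608561
Then eliminate the h^4 term (factor 2^4 = 16):
  (16·(-1.608561) − (-1.608537))/15 = -1.608563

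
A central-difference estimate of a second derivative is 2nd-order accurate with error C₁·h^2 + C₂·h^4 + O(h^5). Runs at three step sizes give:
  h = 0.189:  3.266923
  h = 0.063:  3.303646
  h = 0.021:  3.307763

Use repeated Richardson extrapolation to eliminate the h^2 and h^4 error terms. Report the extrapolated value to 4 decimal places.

3.3083

First eliminate the h^2 term (factor 3^2 = 9):
  B₁ = (9·3.303646 − 3.266923)/8 = 3.308236
  B₂ = (9·3.307763 − 3.303646)/8 = 3.308278
Then eliminate the h^4 term (factor 3^4 = 81):
  (81·3.308278 − 3.308236)/80 = 3.308279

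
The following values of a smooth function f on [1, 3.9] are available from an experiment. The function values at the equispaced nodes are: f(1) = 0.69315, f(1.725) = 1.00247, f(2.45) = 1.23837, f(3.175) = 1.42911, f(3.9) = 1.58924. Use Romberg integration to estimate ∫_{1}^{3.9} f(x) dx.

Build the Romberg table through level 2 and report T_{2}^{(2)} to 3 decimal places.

T_{0}^{(0)} (trapezoid, 1 panel, h=2.9000): 3.30947
T_{1}^{(0)} (trapezoid, 2 panels, h=1.4500): 3.45037
T_{2}^{(0)} (trapezoid, 4 panels, h=0.7250): 3.48808
T_{1}^{(1)} = 3.45037 + (3.45037 − 3.30947)/3 = 3.49734
T_{2}^{(1)} = 3.48808 + (3.48808 − 3.45037)/3 = 3.50065
T_{2}^{(2)} = 3.50065 + (3.50065 − 3.49734)/15 = 3.50087

3.501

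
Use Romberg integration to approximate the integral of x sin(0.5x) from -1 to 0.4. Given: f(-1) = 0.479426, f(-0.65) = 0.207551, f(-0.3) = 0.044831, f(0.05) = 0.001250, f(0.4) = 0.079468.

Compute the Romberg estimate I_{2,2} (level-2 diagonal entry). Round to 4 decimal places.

I_{0,0} (trapezoid, 1 panel, h=1.4000): 0.391226
I_{1,0} (trapezoid, 2 panels, h=0.7000): 0.226995
I_{2,0} (trapezoid, 4 panels, h=0.3500): 0.186578
I_{1,1} = 0.226995 + (0.226995 − 0.391226)/3 = 0.172251
I_{2,1} = 0.186578 + (0.186578 − 0.226995)/3 = 0.173106
I_{2,2} = 0.173106 + (0.173106 − 0.172251)/15 = 0.173163

0.1732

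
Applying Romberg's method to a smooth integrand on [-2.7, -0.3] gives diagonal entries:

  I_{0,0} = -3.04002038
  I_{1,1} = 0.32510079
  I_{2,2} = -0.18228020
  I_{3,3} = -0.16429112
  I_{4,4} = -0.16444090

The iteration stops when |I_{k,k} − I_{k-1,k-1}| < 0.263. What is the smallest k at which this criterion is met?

|I_{1,1} − I_{0,0}| = 3.36512117 ≥ 0.263
|I_{2,2} − I_{1,1}| = 0.50738099 ≥ 0.263
|I_{3,3} − I_{2,2}| = 0.01798908 < 0.263

k = 3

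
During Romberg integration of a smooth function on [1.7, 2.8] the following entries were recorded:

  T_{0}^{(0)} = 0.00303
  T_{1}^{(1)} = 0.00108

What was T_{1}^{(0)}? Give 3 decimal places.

From T_{1}^{(1)} = (4·T_{1}^{(0)} − T_{0}^{(0)})/3, solve for T_{1}^{(0)}:
4·T_{1}^{(0)} = 3·0.00108 + 0.00303 = 0.00627
T_{1}^{(0)} = 0.00157

0.002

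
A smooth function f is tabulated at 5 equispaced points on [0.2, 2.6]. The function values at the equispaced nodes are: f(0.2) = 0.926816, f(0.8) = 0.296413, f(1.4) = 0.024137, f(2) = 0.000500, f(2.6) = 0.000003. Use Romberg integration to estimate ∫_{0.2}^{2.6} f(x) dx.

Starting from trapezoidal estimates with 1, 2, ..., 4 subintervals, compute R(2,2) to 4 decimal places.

0.4341

R(0,0) (trapezoid, 1 panel, h=2.4000): 1.112183
R(1,0) (trapezoid, 2 panels, h=1.2000): 0.585056
R(2,0) (trapezoid, 4 panels, h=0.6000): 0.470676
R(1,1) = 0.585056 + (0.585056 − 1.112183)/3 = 0.409347
R(2,1) = 0.470676 + (0.470676 − 0.585056)/3 = 0.432549
R(2,2) = 0.432549 + (0.432549 − 0.409347)/15 = 0.434096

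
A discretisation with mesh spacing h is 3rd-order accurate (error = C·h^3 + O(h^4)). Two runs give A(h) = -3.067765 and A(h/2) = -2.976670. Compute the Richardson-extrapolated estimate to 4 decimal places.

-2.9637

The leading error scales as h^3; refining by a factor of 2 reduces it by 2^3 = 8.
Extrapolated value = (8·A(h/2) − A(h)) / (8 − 1)
= (8·(-2.976670) − (-3.067765)) / 7
= -20.745595 / 7 = -2.963656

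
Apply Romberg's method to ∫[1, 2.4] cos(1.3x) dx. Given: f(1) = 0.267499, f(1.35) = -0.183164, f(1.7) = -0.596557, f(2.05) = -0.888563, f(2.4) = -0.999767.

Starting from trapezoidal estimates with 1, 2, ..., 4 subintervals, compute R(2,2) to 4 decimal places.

R(0,0) (trapezoid, 1 panel, h=1.4000): -0.512588
R(1,0) (trapezoid, 2 panels, h=0.7000): -0.673884
R(2,0) (trapezoid, 4 panels, h=0.3500): -0.712046
R(1,1) = -0.673884 + (-0.673884 − (-0.512588))/3 = -0.727649
R(2,1) = -0.712046 + (-0.712046 − (-0.673884))/3 = -0.724767
R(2,2) = -0.724767 + (-0.724767 − (-0.727649))/15 = -0.724575

-0.7246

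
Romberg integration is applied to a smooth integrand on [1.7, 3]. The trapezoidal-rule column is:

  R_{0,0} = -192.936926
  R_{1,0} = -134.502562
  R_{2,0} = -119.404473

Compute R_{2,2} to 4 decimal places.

Richardson extrapolation on the trapezoidal column (denominator 4−1=3):
R_{1,1} = -134.502562 + (-134.502562 − (-192.936926))/3 = -115.024441
R_{2,1} = (4·(-119.404473) − (-134.502562)) / 3 = -114.371777
R_{2,2} = -114.371777 + (-114.371777 − (-115.024441))/15 = -114.328266

-114.3283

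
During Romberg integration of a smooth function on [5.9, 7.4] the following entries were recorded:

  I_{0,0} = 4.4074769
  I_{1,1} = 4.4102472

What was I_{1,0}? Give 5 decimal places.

From I_{1,1} = (4·I_{1,0} − I_{0,0})/3, solve for I_{1,0}:
4·I_{1,0} = 3·4.4102472 + 4.4074769 = 17.6382185
I_{1,0} = 4.4095546

4.40955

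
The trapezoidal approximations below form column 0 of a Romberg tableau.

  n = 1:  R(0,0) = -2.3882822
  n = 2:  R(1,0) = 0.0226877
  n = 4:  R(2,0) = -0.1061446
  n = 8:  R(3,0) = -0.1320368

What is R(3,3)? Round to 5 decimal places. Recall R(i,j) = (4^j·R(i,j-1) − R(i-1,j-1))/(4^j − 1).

Richardson extrapolation on the trapezoidal column (denominator 4−1=3):
R(1,1) = (4·0.0226877 − (-2.3882822)) / 3 = 0.8263443
R(2,1) = -0.1061446 + (-0.1061446 − 0.0226877)/3 = -0.1490887
R(3,1) = -0.1320368 + (-0.1320368 − (-0.1061446))/3 = -0.1406675
R(2,2) = (16·(-0.1490887) − 0.8263443) / 15 = -0.2141176
R(3,2) = -0.1406675 + (-0.1406675 − (-0.1490887))/15 = -0.1401061
R(3,3) = (64·(-0.1401061) − (-0.2141176)) / 63 = -0.1389313
(Column j=1 coincides with Simpson's rule on the same nodes.)

-0.13893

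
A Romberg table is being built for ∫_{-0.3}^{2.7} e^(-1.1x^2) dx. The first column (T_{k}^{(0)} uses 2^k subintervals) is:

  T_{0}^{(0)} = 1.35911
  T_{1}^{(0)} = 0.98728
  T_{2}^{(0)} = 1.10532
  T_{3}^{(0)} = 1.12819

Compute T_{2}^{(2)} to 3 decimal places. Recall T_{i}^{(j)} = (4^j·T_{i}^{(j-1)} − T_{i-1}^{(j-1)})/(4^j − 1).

1.163

T_{1}^{(1)} = 0.98728 + (0.98728 − 1.35911)/3 = 0.86334
T_{2}^{(1)} = (4·1.10532 − 0.98728) / 3 = 1.14467
T_{2}^{(2)} = (16·1.14467 − 0.86334) / 15 = 1.16343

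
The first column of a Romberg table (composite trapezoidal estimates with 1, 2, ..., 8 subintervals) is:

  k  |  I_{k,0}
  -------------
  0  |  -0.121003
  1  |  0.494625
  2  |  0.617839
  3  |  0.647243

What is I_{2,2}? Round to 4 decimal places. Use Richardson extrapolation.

0.6562

I_{1,1} = (4·0.494625 − (-0.121003)) / 3 = 0.699834
I_{2,1} = (4·0.617839 − 0.494625) / 3 = 0.658910
I_{2,2} = 0.658910 + (0.658910 − 0.699834)/15 = 0.656182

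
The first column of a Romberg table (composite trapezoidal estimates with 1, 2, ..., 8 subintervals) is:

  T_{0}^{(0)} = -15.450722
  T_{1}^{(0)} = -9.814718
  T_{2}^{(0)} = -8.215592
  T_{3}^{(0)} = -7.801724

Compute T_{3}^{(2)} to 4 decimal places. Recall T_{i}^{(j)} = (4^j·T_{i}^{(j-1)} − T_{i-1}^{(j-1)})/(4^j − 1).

-7.6625

Richardson extrapolation on the trapezoidal column (denominator 4−1=3):
T_{2}^{(1)} = (4·(-8.215592) − (-9.814718)) / 3 = -7.682550
T_{3}^{(1)} = (4·(-7.801724) − (-8.215592)) / 3 = -7.663768
T_{3}^{(2)} = (16·(-7.663768) − (-7.682550)) / 15 = -7.662516
(Column j=1 coincides with Simpson's rule on the same nodes.)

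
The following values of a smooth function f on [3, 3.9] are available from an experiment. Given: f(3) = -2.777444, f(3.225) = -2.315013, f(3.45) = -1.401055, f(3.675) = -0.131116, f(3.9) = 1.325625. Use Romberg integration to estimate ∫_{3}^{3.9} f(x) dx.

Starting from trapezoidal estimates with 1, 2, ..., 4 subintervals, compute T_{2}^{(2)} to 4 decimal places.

T_{0}^{(0)} (trapezoid, 1 panel, h=0.9000): -0.653319
T_{1}^{(0)} (trapezoid, 2 panels, h=0.4500): -0.957134
T_{2}^{(0)} (trapezoid, 4 panels, h=0.2250): -1.028946
T_{1}^{(1)} = -0.957134 + (-0.957134 − (-0.653319))/3 = -1.058406
T_{2}^{(1)} = -1.028946 + (-1.028946 − (-0.957134))/3 = -1.052883
T_{2}^{(2)} = -1.052883 + (-1.052883 − (-1.058406))/15 = -1.052515

-1.0525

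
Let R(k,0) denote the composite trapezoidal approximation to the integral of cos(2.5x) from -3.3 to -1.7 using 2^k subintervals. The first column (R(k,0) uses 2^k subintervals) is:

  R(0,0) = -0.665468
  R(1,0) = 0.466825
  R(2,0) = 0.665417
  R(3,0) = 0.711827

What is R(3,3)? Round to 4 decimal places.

Richardson extrapolation on the trapezoidal column (denominator 4−1=3):
R(1,1) = (4·0.466825 − (-0.665468)) / 3 = 0.844256
R(2,1) = 0.665417 + (0.665417 − 0.466825)/3 = 0.731614
R(3,1) = (4·0.711827 − 0.665417) / 3 = 0.727297
R(2,2) = (16·0.731614 − 0.844256) / 15 = 0.724105
R(3,2) = 0.727297 + (0.727297 − 0.731614)/15 = 0.727009
R(3,3) = 0.727009 + (0.727009 − 0.724105)/63 = 0.727055

0.7271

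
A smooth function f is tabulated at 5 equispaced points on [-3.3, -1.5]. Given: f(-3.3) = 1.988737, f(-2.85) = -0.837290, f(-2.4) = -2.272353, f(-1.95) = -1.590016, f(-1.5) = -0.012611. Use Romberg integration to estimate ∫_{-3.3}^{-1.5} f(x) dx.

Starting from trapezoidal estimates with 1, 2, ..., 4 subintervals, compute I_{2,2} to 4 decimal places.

I_{0,0} (trapezoid, 1 panel, h=1.8000): 1.778513
I_{1,0} (trapezoid, 2 panels, h=0.9000): -1.155861
I_{2,0} (trapezoid, 4 panels, h=0.4500): -1.670218
I_{1,1} = -1.155861 + (-1.155861 − 1.778513)/3 = -2.133986
I_{2,1} = -1.670218 + (-1.670218 − (-1.155861))/3 = -1.841670
I_{2,2} = -1.841670 + (-1.841670 − (-2.133986))/15 = -1.822182

-1.8222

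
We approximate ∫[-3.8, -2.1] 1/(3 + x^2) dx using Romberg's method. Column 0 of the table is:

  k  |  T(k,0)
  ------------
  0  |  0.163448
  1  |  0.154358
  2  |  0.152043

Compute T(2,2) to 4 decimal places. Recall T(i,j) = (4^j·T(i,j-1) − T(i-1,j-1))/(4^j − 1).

Richardson extrapolation on the trapezoidal column (denominator 4−1=3):
T(1,1) = 0.154358 + (0.154358 − 0.163448)/3 = 0.151328
T(2,1) = 0.152043 + (0.152043 − 0.154358)/3 = 0.151271
T(2,2) = 0.151271 + (0.151271 − 0.151328)/15 = 0.151267
(Column j=1 coincides with Simpson's rule on the same nodes.)

0.1513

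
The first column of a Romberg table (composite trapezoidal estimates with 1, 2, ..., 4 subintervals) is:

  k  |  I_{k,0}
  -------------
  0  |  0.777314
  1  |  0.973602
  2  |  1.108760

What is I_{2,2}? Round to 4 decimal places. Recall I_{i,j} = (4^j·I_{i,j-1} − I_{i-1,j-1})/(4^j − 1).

1.1615

I_{1,1} = 0.973602 + (0.973602 − 0.777314)/3 = 1.039031
I_{2,1} = 1.108760 + (1.108760 − 0.973602)/3 = 1.153813
I_{2,2} = 1.153813 + (1.153813 − 1.039031)/15 = 1.161465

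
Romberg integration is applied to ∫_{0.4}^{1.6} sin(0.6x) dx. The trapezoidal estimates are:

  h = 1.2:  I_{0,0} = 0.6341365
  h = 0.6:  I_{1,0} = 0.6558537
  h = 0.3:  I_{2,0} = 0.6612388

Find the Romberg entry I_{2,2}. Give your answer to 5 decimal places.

0.66303

Richardson extrapolation on the trapezoidal column (denominator 4−1=3):
I_{1,1} = (4·0.6558537 − 0.6341365) / 3 = 0.6630928
I_{2,1} = 0.6612388 + (0.6612388 − 0.6558537)/3 = 0.6630338
I_{2,2} = (16·0.6630338 − 0.6630928) / 15 = 0.6630299
(Column j=1 coincides with Simpson's rule on the same nodes.)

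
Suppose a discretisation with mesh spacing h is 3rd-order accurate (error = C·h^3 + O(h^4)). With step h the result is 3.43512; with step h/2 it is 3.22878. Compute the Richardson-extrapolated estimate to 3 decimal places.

Extrapolated value = (8·A(h/2) − A(h)) / (8 − 1)
= (8·3.22878 − 3.43512) / 7
= 22.39512 / 7 = 3.19930

3.199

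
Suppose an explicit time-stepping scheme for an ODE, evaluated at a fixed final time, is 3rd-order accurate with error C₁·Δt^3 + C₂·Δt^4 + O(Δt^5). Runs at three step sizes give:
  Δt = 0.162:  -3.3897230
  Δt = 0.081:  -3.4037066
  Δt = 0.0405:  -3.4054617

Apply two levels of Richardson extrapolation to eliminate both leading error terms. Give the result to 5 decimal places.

-3.40571

First eliminate the Δt^3 term (factor 2^3 = 8):
  B₁ = (8·(-3.4037066) − (-3.3897230))/7 = -3.4057043
  B₂ = (8·(-3.4054617) − (-3.4037066))/7 = -3.4057124
Then eliminate the Δt^4 term (factor 2^4 = 16):
  (16·(-3.4057124) − (-3.4057043))/15 = -3.4057129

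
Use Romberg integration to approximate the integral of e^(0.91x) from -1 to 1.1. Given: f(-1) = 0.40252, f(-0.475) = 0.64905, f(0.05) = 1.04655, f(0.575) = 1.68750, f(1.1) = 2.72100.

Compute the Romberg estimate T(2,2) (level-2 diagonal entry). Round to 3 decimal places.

2.548

T(0,0) (trapezoid, 1 panel, h=2.1000): 3.27970
T(1,0) (trapezoid, 2 panels, h=1.0500): 2.73873
T(2,0) (trapezoid, 4 panels, h=0.5250): 2.59605
T(1,1) = 2.73873 + (2.73873 − 3.27970)/3 = 2.55841
T(2,1) = 2.59605 + (2.59605 − 2.73873)/3 = 2.54849
T(2,2) = 2.54849 + (2.54849 − 2.55841)/15 = 2.54783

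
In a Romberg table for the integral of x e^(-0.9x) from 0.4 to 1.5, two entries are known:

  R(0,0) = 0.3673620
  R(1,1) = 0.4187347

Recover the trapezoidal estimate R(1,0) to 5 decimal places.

0.40589

From R(1,1) = (4·R(1,0) − R(0,0))/3, solve for R(1,0):
4·R(1,0) = 3·0.4187347 + 0.3673620 = 1.6235661
R(1,0) = 0.4058915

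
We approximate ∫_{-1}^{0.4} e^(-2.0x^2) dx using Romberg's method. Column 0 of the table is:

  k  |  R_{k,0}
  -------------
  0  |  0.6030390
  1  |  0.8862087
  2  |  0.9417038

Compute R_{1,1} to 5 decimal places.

Richardson extrapolation on the trapezoidal column (denominator 4−1=3):
R_{1,1} = (4·0.8862087 − 0.6030390) / 3 = 0.9805986

0.98060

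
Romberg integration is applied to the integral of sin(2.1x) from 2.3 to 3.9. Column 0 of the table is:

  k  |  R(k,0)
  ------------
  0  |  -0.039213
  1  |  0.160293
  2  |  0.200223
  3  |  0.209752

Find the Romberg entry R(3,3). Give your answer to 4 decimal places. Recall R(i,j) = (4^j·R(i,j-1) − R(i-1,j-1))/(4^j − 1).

R(1,1) = 0.160293 + (0.160293 − (-0.039213))/3 = 0.226795
R(2,1) = 0.200223 + (0.200223 − 0.160293)/3 = 0.213533
R(3,1) = 0.209752 + (0.209752 − 0.200223)/3 = 0.212928
R(2,2) = 0.213533 + (0.213533 − 0.226795)/15 = 0.212649
R(3,2) = 0.212928 + (0.212928 − 0.213533)/15 = 0.212888
R(3,3) = 0.212888 + (0.212888 − 0.212649)/63 = 0.212892

0.2129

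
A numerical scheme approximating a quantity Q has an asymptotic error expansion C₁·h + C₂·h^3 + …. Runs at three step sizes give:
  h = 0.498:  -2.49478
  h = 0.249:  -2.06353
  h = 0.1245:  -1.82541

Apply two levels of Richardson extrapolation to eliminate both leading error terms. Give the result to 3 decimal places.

-1.581

First eliminate the h term (factor 2^1 = 2):
  B₁ = (2·(-2.06353) − (-2.49478))/1 = -1.63228
  B₂ = (2·(-1.82541) − (-2.06353))/1 = -1.58729
Then eliminate the h^3 term (factor 2^3 = 8):
  (8·(-1.58729) − (-1.63228))/7 = -1.58086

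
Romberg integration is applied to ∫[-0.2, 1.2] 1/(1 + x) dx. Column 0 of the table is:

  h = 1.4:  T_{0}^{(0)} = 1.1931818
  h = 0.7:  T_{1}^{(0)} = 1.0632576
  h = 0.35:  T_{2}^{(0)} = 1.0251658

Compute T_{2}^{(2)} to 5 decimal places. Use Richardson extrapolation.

1.01197

Richardson extrapolation on the trapezoidal column (denominator 4−1=3):
T_{1}^{(1)} = 1.0632576 + (1.0632576 − 1.1931818)/3 = 1.0199495
T_{2}^{(1)} = (4·1.0251658 − 1.0632576) / 3 = 1.0124685
T_{2}^{(2)} = 1.0124685 + (1.0124685 − 1.0199495)/15 = 1.0119698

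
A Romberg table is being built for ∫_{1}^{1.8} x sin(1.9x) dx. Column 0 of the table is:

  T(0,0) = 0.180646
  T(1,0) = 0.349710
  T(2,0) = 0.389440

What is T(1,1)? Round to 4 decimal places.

Richardson extrapolation on the trapezoidal column (denominator 4−1=3):
T(1,1) = 0.349710 + (0.349710 − 0.180646)/3 = 0.406065

0.4061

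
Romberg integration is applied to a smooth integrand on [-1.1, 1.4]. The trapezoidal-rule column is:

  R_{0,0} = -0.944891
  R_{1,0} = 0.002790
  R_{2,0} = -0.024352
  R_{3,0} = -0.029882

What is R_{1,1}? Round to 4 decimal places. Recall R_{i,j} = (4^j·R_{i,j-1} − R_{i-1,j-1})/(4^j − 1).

0.3187

R_{1,1} = 0.002790 + (0.002790 − (-0.944891))/3 = 0.318684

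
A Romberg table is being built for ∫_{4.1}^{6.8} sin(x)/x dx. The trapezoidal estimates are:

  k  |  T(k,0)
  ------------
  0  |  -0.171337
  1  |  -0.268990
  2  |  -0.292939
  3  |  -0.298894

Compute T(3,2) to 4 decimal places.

Richardson extrapolation on the trapezoidal column (denominator 4−1=3):
T(2,1) = (4·(-0.292939) − (-0.268990)) / 3 = -0.300922
T(3,1) = (4·(-0.298894) − (-0.292939)) / 3 = -0.300879
T(3,2) = (16·(-0.300879) − (-0.300922)) / 15 = -0.300876

-0.3009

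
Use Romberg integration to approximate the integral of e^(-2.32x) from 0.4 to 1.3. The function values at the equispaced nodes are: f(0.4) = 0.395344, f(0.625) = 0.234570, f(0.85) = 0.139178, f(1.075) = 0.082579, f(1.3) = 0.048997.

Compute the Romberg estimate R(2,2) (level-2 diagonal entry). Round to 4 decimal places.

R(0,0) (trapezoid, 1 panel, h=0.9000): 0.199953
R(1,0) (trapezoid, 2 panels, h=0.4500): 0.162607
R(2,0) (trapezoid, 4 panels, h=0.2250): 0.152662
R(1,1) = 0.162607 + (0.162607 − 0.199953)/3 = 0.150158
R(2,1) = 0.152662 + (0.152662 − 0.162607)/3 = 0.149347
R(2,2) = 0.149347 + (0.149347 − 0.150158)/15 = 0.149293

0.1493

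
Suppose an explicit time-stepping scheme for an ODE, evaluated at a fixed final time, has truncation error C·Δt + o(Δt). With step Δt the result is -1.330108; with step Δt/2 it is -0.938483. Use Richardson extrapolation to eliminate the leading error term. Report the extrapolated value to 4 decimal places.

-0.5469

Extrapolated value = (2·A(Δt/2) − A(Δt)) / (2 − 1)
= (2·(-0.938483) − (-1.330108)) / 1
= -0.546858 / 1 = -0.546858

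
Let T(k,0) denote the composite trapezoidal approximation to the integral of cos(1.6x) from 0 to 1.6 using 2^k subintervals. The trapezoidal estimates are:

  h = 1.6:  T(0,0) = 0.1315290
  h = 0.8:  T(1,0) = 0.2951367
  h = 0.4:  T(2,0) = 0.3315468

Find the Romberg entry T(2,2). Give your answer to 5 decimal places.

0.34328

Richardson extrapolation on the trapezoidal column (denominator 4−1=3):
T(1,1) = 0.2951367 + (0.2951367 − 0.1315290)/3 = 0.3496726
T(2,1) = 0.3315468 + (0.3315468 − 0.2951367)/3 = 0.3436835
T(2,2) = (16·0.3436835 − 0.3496726) / 15 = 0.3432842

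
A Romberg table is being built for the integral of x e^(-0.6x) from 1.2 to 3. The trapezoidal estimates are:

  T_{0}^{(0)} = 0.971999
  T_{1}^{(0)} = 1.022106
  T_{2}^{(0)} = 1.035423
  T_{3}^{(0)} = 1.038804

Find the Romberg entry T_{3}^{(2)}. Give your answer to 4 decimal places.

1.0399

Richardson extrapolation on the trapezoidal column (denominator 4−1=3):
T_{2}^{(1)} = (4·1.035423 − 1.022106) / 3 = 1.039862
T_{3}^{(1)} = (4·1.038804 − 1.035423) / 3 = 1.039931
T_{3}^{(2)} = 1.039931 + (1.039931 − 1.039862)/15 = 1.039936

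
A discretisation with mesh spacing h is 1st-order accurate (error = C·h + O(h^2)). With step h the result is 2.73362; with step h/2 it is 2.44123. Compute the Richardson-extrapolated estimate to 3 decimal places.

The leading error scales as h; refining by a factor of 2 reduces it by 2^1 = 2.
Extrapolated value = (2·A(h/2) − A(h)) / (2 − 1)
= (2·2.44123 − 2.73362) / 1
= 2.14884 / 1 = 2.14884

2.149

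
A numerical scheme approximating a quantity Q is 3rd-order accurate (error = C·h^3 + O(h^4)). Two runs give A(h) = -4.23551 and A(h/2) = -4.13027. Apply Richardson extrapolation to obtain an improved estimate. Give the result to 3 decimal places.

-4.115

Extrapolated value = (8·A(h/2) − A(h)) / (8 − 1)
= (8·(-4.13027) − (-4.23551)) / 7
= -28.80665 / 7 = -4.11524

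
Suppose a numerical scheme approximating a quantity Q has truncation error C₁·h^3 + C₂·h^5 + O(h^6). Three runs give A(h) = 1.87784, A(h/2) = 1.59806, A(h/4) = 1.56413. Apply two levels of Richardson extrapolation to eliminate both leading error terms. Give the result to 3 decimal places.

First eliminate the h^3 term (factor 2^3 = 8):
  B₁ = (8·1.59806 − 1.87784)/7 = 1.55809
  B₂ = (8·1.56413 − 1.59806)/7 = 1.55928
Then eliminate the h^5 term (factor 2^5 = 32):
  (32·1.55928 − 1.55809)/31 = 1.55932

1.559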